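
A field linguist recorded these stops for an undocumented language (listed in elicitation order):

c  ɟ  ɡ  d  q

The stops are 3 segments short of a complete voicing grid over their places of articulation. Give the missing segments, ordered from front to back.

/t/, /k/, /ɢ/

Voiceless: /c/ (palatal), /q/ (uvular).
Voiced: /d/ (alveolar), /ɟ/ (palatal), /ɡ/ (velar).
Gaps, from front to back: alveolar lacks voiceless (/t/); velar lacks voiceless (/k/); uvular lacks voiced (/ɢ/).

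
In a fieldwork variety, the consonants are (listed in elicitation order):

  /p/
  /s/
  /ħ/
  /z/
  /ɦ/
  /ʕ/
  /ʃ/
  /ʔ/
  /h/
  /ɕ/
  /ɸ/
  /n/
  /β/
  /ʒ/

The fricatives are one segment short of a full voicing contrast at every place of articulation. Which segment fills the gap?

Voiceless: /ɸ/ (bilabial), /s/ (alveolar), /ʃ/ (postalveolar), /ɕ/ (alveolo-palatal), /ħ/ (pharyngeal), /h/ (glottal).
Voiced: /β/ (bilabial), /z/ (alveolar), /ʒ/ (postalveolar), /ʕ/ (pharyngeal), /ɦ/ (glottal).
The alveolo-palatal row has no voiced member, so the gap is the voiced alveolo-palatal fricative /ʑ/.

/ʑ/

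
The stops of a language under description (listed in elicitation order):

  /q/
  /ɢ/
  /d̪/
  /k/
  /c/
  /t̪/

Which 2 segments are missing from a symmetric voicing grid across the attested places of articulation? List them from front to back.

place of articulation  voiceless  voiced  
dental            t̪        d̪      
palatal           c         —       
velar             k         —       
uvular            q         ɢ       
Gaps, from front to back: palatal lacks voiced (/ɟ/); velar lacks voiced (/ɡ/).

/ɟ/, /ɡ/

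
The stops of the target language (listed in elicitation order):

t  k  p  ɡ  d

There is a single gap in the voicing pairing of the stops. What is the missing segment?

place of articulation  voiceless  voiced  
bilabial          p         —       
alveolar          t         d       
velar             k         ɡ       
The bilabial row has no voiced member, so the gap is the voiced bilabial stop /b/.

/b/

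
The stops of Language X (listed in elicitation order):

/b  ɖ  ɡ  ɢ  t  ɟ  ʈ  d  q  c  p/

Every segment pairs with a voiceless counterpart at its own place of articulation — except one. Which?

Bilabial: /p/ ~ /b/
Alveolar: /t/ ~ /d/
Retroflex: /ʈ/ ~ /ɖ/
Palatal: /c/ ~ /ɟ/
Uvular: /q/ ~ /ɢ/
Velar: only /ɡ/ (voiced); no voiceless partner.
So /ɡ/ is the unpaired segment.

/ɡ/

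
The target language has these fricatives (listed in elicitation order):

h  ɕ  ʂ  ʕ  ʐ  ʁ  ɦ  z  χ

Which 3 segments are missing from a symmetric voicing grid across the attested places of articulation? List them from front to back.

alveolar: voiceless —, voiced /z/.
retroflex: voiceless /ʂ/, voiced /ʐ/.
alveolo-palatal: voiceless /ɕ/, voiced —.
uvular: voiceless /χ/, voiced /ʁ/.
pharyngeal: voiceless —, voiced /ʕ/.
glottal: voiceless /h/, voiced /ɦ/.
Gaps, from front to back: alveolar lacks voiceless (/s/); alveolo-palatal lacks voiced (/ʑ/); pharyngeal lacks voiceless (/ħ/).

/s/, /ʑ/, /ħ/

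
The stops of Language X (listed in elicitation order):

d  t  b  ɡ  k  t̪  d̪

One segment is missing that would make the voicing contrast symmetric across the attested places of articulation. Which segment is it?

place of articulation  voiceless  voiced  
bilabial          —         b       
dental            t̪        d̪      
alveolar          t         d       
velar             k         ɡ       
The bilabial row has no voiceless member, so the gap is the voiceless bilabial stop /p/.

/p/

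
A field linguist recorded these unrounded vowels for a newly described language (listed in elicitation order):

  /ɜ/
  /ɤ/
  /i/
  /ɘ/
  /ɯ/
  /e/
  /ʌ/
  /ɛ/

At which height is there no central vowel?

high: front /i/, central —, back /ɯ/.
high-mid: front /e/, central /ɘ/, back /ɤ/.
low-mid: front /ɛ/, central /ɜ/, back /ʌ/.
Every height has a central member except high, where /ɨ/ would be expected.

high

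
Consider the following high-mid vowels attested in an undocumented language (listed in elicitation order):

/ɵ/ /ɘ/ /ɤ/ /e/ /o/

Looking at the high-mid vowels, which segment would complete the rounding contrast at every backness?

/ø/

Unrounded: /e/ (front), /ɘ/ (central), /ɤ/ (back).
Rounded: /ɵ/ (central), /o/ (back).
The front row has no rounded member, so the gap is the front rounded vowel /ø/.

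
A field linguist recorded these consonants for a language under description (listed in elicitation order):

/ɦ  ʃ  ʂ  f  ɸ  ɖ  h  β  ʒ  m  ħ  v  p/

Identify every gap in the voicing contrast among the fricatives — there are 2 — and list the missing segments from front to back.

/ʐ/, /ʕ/

bilabial: voiceless /ɸ/, voiced /β/.
labiodental: voiceless /f/, voiced /v/.
postalveolar: voiceless /ʃ/, voiced /ʒ/.
retroflex: voiceless /ʂ/, voiced —.
pharyngeal: voiceless /ħ/, voiced —.
glottal: voiceless /h/, voiced /ɦ/.
Gaps, from front to back: retroflex lacks voiced (/ʐ/); pharyngeal lacks voiced (/ʕ/).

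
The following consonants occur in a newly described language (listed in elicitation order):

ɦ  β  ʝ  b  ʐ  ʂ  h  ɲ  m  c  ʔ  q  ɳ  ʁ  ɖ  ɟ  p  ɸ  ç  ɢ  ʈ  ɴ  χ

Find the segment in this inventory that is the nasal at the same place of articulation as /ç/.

/ç/ is a voiceless palatal fricative.
The nasal at the same place is a palatal nasal — in this inventory, /ɲ/.

/ɲ/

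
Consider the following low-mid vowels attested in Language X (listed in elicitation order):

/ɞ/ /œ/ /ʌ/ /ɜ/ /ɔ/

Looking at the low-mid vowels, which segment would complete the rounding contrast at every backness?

/ɛ/

Unrounded: /ɜ/ (central), /ʌ/ (back).
Rounded: /œ/ (front), /ɞ/ (central), /ɔ/ (back).
The front row has no unrounded member, so the gap is the front unrounded vowel /ɛ/.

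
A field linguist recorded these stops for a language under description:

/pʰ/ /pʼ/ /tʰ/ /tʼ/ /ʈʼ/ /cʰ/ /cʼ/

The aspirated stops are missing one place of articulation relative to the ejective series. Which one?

Aspirated: /pʰ/ (bilabial), /tʰ/ (alveolar), /cʰ/ (palatal).
Ejective: /pʼ/ (bilabial), /tʼ/ (alveolar), /ʈʼ/ (retroflex), /cʼ/ (palatal).
Every place of articulation has an aspirated member except retroflex, where /ʈʰ/ would be expected.

retroflex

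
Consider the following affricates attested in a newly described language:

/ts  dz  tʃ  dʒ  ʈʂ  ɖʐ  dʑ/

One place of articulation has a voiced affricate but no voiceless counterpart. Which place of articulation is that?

alveolar: voiceless /ts/, voiced /dz/.
postalveolar: voiceless /tʃ/, voiced /dʒ/.
retroflex: voiceless /ʈʂ/, voiced /ɖʐ/.
alveolo-palatal: voiceless —, voiced /dʑ/.
Every place of articulation has a voiceless member except alveolo-palatal, where /tɕ/ would be expected.

alveolo-palatal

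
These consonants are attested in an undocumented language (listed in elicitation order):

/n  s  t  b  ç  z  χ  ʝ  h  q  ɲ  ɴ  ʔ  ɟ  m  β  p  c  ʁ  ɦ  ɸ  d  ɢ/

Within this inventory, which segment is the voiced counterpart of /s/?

/s/ is a voiceless alveolar fricative.
The voiced counterpart is a voiced alveolar fricative — in this inventory, /z/.

/z/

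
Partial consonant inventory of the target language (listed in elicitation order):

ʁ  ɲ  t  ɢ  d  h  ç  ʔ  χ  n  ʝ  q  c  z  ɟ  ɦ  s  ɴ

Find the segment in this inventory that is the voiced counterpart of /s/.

/s/ is a voiceless alveolar fricative.
The voiced counterpart is a voiced alveolar fricative — in this inventory, /z/.

/z/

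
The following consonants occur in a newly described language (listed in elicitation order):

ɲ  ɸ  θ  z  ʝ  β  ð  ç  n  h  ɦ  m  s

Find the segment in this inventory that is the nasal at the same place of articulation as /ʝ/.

/ɲ/

/ʝ/ is a voiced palatal fricative.
The nasal at the same place is a palatal nasal — in this inventory, /ɲ/.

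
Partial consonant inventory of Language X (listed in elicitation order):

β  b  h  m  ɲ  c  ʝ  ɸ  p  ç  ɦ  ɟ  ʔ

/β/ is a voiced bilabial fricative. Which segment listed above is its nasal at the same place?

The nasal at the same place is a bilabial nasal — in this inventory, /m/.

/m/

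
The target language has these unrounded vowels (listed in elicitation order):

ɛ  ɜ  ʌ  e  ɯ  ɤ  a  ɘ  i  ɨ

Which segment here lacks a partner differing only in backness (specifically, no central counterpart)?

/a/

High: /i/ ~ /ɨ/ ~ /ɯ/
High-mid: /e/ ~ /ɘ/ ~ /ɤ/
Low-mid: /ɛ/ ~ /ɜ/ ~ /ʌ/
Low: only /a/ (front); no central partner.
So /a/ is the unpaired segment.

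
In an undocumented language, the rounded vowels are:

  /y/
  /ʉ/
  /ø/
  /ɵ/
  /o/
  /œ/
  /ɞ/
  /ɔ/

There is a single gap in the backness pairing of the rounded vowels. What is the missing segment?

high: front /y/, central /ʉ/, back —.
high-mid: front /ø/, central /ɵ/, back /o/.
low-mid: front /œ/, central /ɞ/, back /ɔ/.
The high row has no back member, so the gap is the high back rounded vowel /u/.

/u/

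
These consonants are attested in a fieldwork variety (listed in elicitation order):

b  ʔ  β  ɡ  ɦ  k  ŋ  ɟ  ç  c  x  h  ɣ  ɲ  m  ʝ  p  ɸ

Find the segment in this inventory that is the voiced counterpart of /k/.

/k/ is a voiceless velar stop.
The voiced counterpart is a voiced velar stop — in this inventory, /ɡ/.

/ɡ/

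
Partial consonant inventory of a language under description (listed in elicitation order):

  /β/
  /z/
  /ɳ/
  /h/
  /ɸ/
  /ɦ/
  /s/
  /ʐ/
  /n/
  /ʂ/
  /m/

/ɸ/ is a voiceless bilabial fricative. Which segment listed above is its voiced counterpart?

/β/

The voiced counterpart is a voiced bilabial fricative — in this inventory, /β/.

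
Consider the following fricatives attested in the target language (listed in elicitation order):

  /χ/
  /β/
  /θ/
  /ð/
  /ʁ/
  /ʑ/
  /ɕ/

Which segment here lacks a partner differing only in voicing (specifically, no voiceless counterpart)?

/β/

Dental: /θ/ ~ /ð/
Alveolo-palatal: /ɕ/ ~ /ʑ/
Uvular: /χ/ ~ /ʁ/
Bilabial: only /β/ (voiced); no voiceless partner.
So /β/ is the unpaired segment.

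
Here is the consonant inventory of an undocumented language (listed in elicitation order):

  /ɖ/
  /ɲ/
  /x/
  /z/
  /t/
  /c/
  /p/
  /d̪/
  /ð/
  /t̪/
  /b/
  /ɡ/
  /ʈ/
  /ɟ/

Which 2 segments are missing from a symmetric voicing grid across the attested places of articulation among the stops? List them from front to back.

/d/, /k/

place of articulation  voiceless  voiced  
bilabial          p         b       
dental            t̪        d̪      
alveolar          t         —       
retroflex         ʈ         ɖ       
palatal           c         ɟ       
velar             —         ɡ       
Gaps, from front to back: alveolar lacks voiced (/d/); velar lacks voiceless (/k/).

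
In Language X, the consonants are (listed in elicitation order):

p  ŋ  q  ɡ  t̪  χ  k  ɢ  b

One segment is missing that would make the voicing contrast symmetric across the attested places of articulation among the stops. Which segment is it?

/d̪/

Voiceless: /p/ (bilabial), /t̪/ (dental), /k/ (velar), /q/ (uvular).
Voiced: /b/ (bilabial), /ɡ/ (velar), /ɢ/ (uvular).
The dental row has no voiced member, so the gap is the voiced dental stop /d̪/.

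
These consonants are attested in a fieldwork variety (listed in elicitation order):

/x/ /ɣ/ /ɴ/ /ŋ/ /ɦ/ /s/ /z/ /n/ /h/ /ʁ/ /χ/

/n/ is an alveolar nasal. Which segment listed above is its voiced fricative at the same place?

The voiced fricative at the same place is a voiced alveolar fricative — in this inventory, /z/.

/z/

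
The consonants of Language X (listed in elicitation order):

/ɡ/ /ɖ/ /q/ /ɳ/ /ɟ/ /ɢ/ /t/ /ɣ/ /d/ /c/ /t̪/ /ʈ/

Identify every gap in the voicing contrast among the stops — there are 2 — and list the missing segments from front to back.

place of articulation  voiceless  voiced  
dental            t̪        —       
alveolar          t         d       
retroflex         ʈ         ɖ       
palatal           c         ɟ       
velar             —         ɡ       
uvular            q         ɢ       
Gaps, from front to back: dental lacks voiced (/d̪/); velar lacks voiceless (/k/).

/d̪/, /k/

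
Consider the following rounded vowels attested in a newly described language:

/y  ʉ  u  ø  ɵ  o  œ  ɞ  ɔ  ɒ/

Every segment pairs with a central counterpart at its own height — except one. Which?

High: /y/ ~ /ʉ/ ~ /u/
High-mid: /ø/ ~ /ɵ/ ~ /o/
Low-mid: /œ/ ~ /ɞ/ ~ /ɔ/
Low: only /ɒ/ (back); no central partner.
So /ɒ/ is the unpaired segment.

/ɒ/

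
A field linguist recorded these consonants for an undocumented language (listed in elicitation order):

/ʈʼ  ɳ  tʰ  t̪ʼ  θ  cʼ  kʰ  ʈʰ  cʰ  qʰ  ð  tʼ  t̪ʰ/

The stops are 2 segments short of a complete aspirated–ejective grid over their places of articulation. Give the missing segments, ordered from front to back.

Aspirated: /t̪ʰ/ (dental), /tʰ/ (alveolar), /ʈʰ/ (retroflex), /cʰ/ (palatal), /kʰ/ (velar), /qʰ/ (uvular).
Ejective: /t̪ʼ/ (dental), /tʼ/ (alveolar), /ʈʼ/ (retroflex), /cʼ/ (palatal).
Gaps, from front to back: velar lacks ejective (/kʼ/); uvular lacks ejective (/qʼ/).

/kʼ/, /qʼ/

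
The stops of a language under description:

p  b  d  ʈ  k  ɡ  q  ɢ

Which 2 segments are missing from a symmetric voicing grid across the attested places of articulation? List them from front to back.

place of articulation  voiceless  voiced  
bilabial          p         b       
alveolar          —         d       
retroflex         ʈ         —       
velar             k         ɡ       
uvular            q         ɢ       
Gaps, from front to back: alveolar lacks voiceless (/t/); retroflex lacks voiced (/ɖ/).

/t/, /ɖ/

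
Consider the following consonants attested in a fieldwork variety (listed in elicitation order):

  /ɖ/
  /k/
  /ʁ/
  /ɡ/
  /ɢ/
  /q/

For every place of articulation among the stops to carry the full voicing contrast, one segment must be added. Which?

/ʈ/

Voiceless: /k/ (velar), /q/ (uvular).
Voiced: /ɖ/ (retroflex), /ɡ/ (velar), /ɢ/ (uvular).
The retroflex row has no voiceless member, so the gap is the voiceless retroflex stop /ʈ/.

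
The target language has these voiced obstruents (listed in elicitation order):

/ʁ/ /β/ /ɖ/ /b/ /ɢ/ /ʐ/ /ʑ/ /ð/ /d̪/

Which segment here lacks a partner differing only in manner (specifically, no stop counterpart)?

Bilabial: /b/ ~ /β/
Dental: /d̪/ ~ /ð/
Retroflex: /ɖ/ ~ /ʐ/
Uvular: /ɢ/ ~ /ʁ/
Alveolo-palatal: only /ʑ/ (fricative); no stop partner.
So /ʑ/ is the unpaired segment.

/ʑ/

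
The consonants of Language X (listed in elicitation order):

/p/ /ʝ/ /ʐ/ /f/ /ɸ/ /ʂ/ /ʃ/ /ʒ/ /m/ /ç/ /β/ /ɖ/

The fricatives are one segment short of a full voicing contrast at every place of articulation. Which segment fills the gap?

bilabial: voiceless /ɸ/, voiced /β/.
labiodental: voiceless /f/, voiced —.
postalveolar: voiceless /ʃ/, voiced /ʒ/.
retroflex: voiceless /ʂ/, voiced /ʐ/.
palatal: voiceless /ç/, voiced /ʝ/.
The labiodental row has no voiced member, so the gap is the voiced labiodental fricative /v/.

/v/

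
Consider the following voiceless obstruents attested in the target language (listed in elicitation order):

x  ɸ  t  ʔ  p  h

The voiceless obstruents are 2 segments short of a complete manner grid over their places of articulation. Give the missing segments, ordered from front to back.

/s/, /k/

place of articulation  stop      fricative
bilabial          p         ɸ       
alveolar          t         —       
velar             —         x       
glottal           ʔ         h       
Gaps, from front to back: alveolar lacks fricative (/s/); velar lacks stop (/k/).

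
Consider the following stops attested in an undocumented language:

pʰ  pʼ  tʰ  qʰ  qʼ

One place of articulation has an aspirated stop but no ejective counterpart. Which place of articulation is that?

alveolar

place of articulation  aspirated  ejective
bilabial          pʰ        pʼ      
alveolar          tʰ        —       
uvular            qʰ        qʼ      
Every place of articulation has an ejective member except alveolar, where /tʼ/ would be expected.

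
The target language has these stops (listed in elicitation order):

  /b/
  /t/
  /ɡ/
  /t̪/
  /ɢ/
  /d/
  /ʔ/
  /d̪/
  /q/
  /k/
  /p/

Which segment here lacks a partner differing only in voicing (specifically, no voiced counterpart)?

/ʔ/

Bilabial: /p/ ~ /b/
Dental: /t̪/ ~ /d̪/
Alveolar: /t/ ~ /d/
Velar: /k/ ~ /ɡ/
Uvular: /q/ ~ /ɢ/
Glottal: only /ʔ/ (voiceless); no voiced partner.
So /ʔ/ is the unpaired segment.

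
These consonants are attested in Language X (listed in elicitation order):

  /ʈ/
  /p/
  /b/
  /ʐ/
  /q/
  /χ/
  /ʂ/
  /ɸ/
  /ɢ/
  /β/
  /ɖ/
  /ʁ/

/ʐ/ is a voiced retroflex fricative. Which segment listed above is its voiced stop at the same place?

The voiced stop at the same place is a voiced retroflex stop — in this inventory, /ɖ/.

/ɖ/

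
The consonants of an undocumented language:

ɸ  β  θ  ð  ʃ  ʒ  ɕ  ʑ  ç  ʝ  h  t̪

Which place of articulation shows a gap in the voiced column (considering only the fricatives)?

glottal

place of articulation  voiceless  voiced  
bilabial          ɸ         β       
dental            θ         ð       
postalveolar      ʃ         ʒ       
alveolo-palatal   ɕ         ʑ       
palatal           ç         ʝ       
glottal           h         —       
Every place of articulation has a voiced member except glottal, where /ɦ/ would be expected.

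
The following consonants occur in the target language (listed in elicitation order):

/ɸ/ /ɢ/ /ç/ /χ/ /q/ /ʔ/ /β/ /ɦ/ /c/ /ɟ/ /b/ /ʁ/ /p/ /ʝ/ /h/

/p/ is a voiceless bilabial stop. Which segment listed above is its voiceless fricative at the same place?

The voiceless fricative at the same place is a voiceless bilabial fricative — in this inventory, /ɸ/.

/ɸ/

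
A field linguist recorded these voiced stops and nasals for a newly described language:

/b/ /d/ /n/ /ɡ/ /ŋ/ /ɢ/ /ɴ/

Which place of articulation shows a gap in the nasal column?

bilabial: oral stop /b/, nasal —.
alveolar: oral stop /d/, nasal /n/.
velar: oral stop /ɡ/, nasal /ŋ/.
uvular: oral stop /ɢ/, nasal /ɴ/.
Every place of articulation has a nasal member except bilabial, where /m/ would be expected.

bilabial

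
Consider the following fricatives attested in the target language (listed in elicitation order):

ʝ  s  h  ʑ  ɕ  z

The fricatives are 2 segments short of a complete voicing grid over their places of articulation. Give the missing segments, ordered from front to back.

/ç/, /ɦ/

alveolar: voiceless /s/, voiced /z/.
alveolo-palatal: voiceless /ɕ/, voiced /ʑ/.
palatal: voiceless —, voiced /ʝ/.
glottal: voiceless /h/, voiced —.
Gaps, from front to back: palatal lacks voiceless (/ç/); glottal lacks voiced (/ɦ/).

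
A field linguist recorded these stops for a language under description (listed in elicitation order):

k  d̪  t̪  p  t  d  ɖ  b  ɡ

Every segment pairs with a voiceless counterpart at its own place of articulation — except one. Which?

Bilabial: /p/ ~ /b/
Dental: /t̪/ ~ /d̪/
Alveolar: /t/ ~ /d/
Velar: /k/ ~ /ɡ/
Retroflex: only /ɖ/ (voiced); no voiceless partner.
So /ɖ/ is the unpaired segment.

/ɖ/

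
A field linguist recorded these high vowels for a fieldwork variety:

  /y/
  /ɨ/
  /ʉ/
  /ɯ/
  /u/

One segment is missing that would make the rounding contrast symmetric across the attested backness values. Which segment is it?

Unrounded: /ɨ/ (central), /ɯ/ (back).
Rounded: /y/ (front), /ʉ/ (central), /u/ (back).
The front row has no unrounded member, so the gap is the front unrounded vowel /i/.

/i/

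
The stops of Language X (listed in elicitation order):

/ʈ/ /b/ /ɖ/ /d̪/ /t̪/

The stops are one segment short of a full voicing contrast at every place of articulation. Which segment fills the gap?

/p/

place of articulation  voiceless  voiced  
bilabial          —         b       
dental            t̪        d̪      
retroflex         ʈ         ɖ       
The bilabial row has no voiceless member, so the gap is the voiceless bilabial stop /p/.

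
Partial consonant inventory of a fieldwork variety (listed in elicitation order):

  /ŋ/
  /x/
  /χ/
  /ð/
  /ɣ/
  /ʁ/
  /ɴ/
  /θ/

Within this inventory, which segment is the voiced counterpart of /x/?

/ɣ/

/x/ is a voiceless velar fricative.
The voiced counterpart is a voiced velar fricative — in this inventory, /ɣ/.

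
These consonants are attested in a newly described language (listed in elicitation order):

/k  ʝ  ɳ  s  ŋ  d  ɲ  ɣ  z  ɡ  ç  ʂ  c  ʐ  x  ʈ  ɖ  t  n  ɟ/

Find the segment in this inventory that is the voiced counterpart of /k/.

/ɡ/

/k/ is a voiceless velar stop.
The voiced counterpart is a voiced velar stop — in this inventory, /ɡ/.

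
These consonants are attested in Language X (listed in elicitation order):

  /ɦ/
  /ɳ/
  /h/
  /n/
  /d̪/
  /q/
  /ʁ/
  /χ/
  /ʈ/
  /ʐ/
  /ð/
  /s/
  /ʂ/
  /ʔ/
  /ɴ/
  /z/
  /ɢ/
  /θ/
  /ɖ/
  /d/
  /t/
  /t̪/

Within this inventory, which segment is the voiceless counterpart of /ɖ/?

/ɖ/ is a voiced retroflex stop.
The voiceless counterpart is a voiceless retroflex stop — in this inventory, /ʈ/.

/ʈ/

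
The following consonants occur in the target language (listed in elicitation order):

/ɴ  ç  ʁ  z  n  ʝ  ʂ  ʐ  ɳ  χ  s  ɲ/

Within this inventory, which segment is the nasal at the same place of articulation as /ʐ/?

/ɳ/

/ʐ/ is a voiced retroflex fricative.
The nasal at the same place is a retroflex nasal — in this inventory, /ɳ/.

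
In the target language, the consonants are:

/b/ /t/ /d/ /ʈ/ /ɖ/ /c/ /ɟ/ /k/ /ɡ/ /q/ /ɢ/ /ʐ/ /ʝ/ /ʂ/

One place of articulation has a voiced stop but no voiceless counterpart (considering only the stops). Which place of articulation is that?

place of articulation  voiceless  voiced  
bilabial          —         b       
alveolar          t         d       
retroflex         ʈ         ɖ       
palatal           c         ɟ       
velar             k         ɡ       
uvular            q         ɢ       
Every place of articulation has a voiceless member except bilabial, where /p/ would be expected.

bilabial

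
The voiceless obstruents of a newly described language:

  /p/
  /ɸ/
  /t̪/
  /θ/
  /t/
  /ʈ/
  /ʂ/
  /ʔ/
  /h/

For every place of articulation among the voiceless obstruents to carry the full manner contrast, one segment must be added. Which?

/s/

place of articulation  stop      fricative
bilabial          p         ɸ       
dental            t̪        θ       
alveolar          t         —       
retroflex         ʈ         ʂ       
glottal           ʔ         h       
The alveolar row has no fricative member, so the gap is the alveolar fricative /s/.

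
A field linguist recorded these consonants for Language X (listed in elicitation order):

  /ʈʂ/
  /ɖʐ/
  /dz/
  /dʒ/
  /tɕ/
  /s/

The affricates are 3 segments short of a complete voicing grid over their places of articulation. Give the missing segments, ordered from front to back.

/ts/, /tʃ/, /dʑ/

place of articulation  voiceless  voiced  
alveolar          —         dz      
postalveolar      —         dʒ      
retroflex         ʈʂ        ɖʐ      
alveolo-palatal   tɕ        —       
Gaps, from front to back: alveolar lacks voiceless (/ts/); postalveolar lacks voiceless (/tʃ/); alveolo-palatal lacks voiced (/dʑ/).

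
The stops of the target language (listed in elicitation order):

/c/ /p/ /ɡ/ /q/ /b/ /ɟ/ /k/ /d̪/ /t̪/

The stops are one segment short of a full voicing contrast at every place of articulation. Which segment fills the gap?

bilabial: voiceless /p/, voiced /b/.
dental: voiceless /t̪/, voiced /d̪/.
palatal: voiceless /c/, voiced /ɟ/.
velar: voiceless /k/, voiced /ɡ/.
uvular: voiceless /q/, voiced —.
The uvular row has no voiced member, so the gap is the voiced uvular stop /ɢ/.

/ɢ/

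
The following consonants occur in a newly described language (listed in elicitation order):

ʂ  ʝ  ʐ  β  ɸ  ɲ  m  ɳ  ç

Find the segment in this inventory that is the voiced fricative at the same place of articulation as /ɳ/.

/ɳ/ is a retroflex nasal.
The voiced fricative at the same place is a voiced retroflex fricative — in this inventory, /ʐ/.

/ʐ/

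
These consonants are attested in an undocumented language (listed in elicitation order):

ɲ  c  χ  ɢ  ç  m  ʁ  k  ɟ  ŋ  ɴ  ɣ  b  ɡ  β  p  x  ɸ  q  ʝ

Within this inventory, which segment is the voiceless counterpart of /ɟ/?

/c/

/ɟ/ is a voiced palatal stop.
The voiceless counterpart is a voiceless palatal stop — in this inventory, /c/.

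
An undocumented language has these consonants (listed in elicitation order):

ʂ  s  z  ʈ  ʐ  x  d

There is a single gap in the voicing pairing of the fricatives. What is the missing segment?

/ɣ/

alveolar: voiceless /s/, voiced /z/.
retroflex: voiceless /ʂ/, voiced /ʐ/.
velar: voiceless /x/, voiced —.
The velar row has no voiced member, so the gap is the voiced velar fricative /ɣ/.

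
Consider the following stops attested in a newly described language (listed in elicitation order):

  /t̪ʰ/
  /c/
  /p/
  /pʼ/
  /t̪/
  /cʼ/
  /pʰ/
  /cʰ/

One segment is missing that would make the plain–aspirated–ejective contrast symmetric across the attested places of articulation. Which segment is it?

place of articulation  plain     aspirated  ejective
bilabial          p         pʰ        pʼ      
dental            t̪        t̪ʰ       —       
palatal           c         cʰ        cʼ      
The dental row has no ejective member, so the gap is the ejective dental stop /t̪ʼ/.

/t̪ʼ/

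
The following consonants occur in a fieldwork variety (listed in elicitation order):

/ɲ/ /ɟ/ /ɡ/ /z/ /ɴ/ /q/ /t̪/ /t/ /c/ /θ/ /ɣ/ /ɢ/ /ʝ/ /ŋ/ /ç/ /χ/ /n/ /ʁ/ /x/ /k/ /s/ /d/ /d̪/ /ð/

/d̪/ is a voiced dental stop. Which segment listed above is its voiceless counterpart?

The voiceless counterpart is a voiceless dental stop — in this inventory, /t̪/.

/t̪/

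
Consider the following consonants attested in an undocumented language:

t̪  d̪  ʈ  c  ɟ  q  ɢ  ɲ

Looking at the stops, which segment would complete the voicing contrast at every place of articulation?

/ɖ/

dental: voiceless /t̪/, voiced /d̪/.
retroflex: voiceless /ʈ/, voiced —.
palatal: voiceless /c/, voiced /ɟ/.
uvular: voiceless /q/, voiced /ɢ/.
The retroflex row has no voiced member, so the gap is the voiced retroflex stop /ɖ/.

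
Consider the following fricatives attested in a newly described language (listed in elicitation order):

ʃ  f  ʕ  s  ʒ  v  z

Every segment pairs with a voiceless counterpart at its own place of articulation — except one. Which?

Labiodental: /f/ ~ /v/
Alveolar: /s/ ~ /z/
Postalveolar: /ʃ/ ~ /ʒ/
Pharyngeal: only /ʕ/ (voiced); no voiceless partner.
So /ʕ/ is the unpaired segment.

/ʕ/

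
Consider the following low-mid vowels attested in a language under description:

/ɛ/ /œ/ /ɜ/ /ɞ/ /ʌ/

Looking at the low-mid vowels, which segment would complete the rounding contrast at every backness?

/ɔ/

front: unrounded /ɛ/, rounded /œ/.
central: unrounded /ɜ/, rounded /ɞ/.
back: unrounded /ʌ/, rounded —.
The back row has no rounded member, so the gap is the back rounded vowel /ɔ/.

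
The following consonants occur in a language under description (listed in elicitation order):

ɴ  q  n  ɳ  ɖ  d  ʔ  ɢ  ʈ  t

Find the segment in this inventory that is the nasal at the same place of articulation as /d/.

/d/ is a voiced alveolar stop.
The nasal at the same place is an alveolar nasal — in this inventory, /n/.

/n/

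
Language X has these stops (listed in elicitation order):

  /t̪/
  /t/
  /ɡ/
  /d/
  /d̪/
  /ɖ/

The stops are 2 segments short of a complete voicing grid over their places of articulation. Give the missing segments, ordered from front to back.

dental: voiceless /t̪/, voiced /d̪/.
alveolar: voiceless /t/, voiced /d/.
retroflex: voiceless —, voiced /ɖ/.
velar: voiceless —, voiced /ɡ/.
Gaps, from front to back: retroflex lacks voiceless (/ʈ/); velar lacks voiceless (/k/).

/ʈ/, /k/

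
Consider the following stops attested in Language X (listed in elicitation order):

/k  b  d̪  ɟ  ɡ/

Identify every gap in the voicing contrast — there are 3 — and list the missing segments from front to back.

Voiceless: /k/ (velar).
Voiced: /b/ (bilabial), /d̪/ (dental), /ɟ/ (palatal), /ɡ/ (velar).
Gaps, from front to back: bilabial lacks voiceless (/p/); dental lacks voiceless (/t̪/); palatal lacks voiceless (/c/).

/p/, /t̪/, /c/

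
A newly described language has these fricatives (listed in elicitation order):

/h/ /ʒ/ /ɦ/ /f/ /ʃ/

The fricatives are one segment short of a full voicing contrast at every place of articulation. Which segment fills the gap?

labiodental: voiceless /f/, voiced —.
postalveolar: voiceless /ʃ/, voiced /ʒ/.
glottal: voiceless /h/, voiced /ɦ/.
The labiodental row has no voiced member, so the gap is the voiced labiodental fricative /v/.

/v/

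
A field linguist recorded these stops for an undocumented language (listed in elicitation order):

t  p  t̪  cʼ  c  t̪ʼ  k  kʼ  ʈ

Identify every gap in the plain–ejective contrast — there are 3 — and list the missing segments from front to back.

/pʼ/, /tʼ/, /ʈʼ/

place of articulation  plain     ejective
bilabial          p         —       
dental            t̪        t̪ʼ     
alveolar          t         —       
retroflex         ʈ         —       
palatal           c         cʼ      
velar             k         kʼ      
Gaps, from front to back: bilabial lacks ejective (/pʼ/); alveolar lacks ejective (/tʼ/); retroflex lacks ejective (/ʈʼ/).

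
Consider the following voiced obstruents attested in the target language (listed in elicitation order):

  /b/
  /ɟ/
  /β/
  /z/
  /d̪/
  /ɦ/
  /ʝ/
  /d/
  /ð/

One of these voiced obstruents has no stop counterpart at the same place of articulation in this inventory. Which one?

/ɦ/

Bilabial: /b/ ~ /β/
Dental: /d̪/ ~ /ð/
Alveolar: /d/ ~ /z/
Palatal: /ɟ/ ~ /ʝ/
Glottal: only /ɦ/ (fricative); no stop partner.
So /ɦ/ is the unpaired segment.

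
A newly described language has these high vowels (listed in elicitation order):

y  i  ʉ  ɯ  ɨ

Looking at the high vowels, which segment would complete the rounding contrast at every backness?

/u/

backness          unrounded  rounded 
front             i         y       
central           ɨ         ʉ       
back              ɯ         —       
The back row has no rounded member, so the gap is the back rounded vowel /u/.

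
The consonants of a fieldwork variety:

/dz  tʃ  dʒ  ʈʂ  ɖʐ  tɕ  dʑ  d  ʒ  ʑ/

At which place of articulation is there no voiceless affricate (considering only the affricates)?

alveolar

Voiceless: /tʃ/ (postalveolar), /ʈʂ/ (retroflex), /tɕ/ (alveolo-palatal).
Voiced: /dz/ (alveolar), /dʒ/ (postalveolar), /ɖʐ/ (retroflex), /dʑ/ (alveolo-palatal).
Every place of articulation has a voiceless member except alveolar, where /ts/ would be expected.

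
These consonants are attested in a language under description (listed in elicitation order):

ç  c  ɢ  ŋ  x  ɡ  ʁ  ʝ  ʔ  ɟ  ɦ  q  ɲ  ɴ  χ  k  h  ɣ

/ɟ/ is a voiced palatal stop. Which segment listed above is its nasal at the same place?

/ɲ/

The nasal at the same place is a palatal nasal — in this inventory, /ɲ/.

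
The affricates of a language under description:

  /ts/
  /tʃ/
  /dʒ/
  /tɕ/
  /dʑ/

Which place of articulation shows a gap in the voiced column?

place of articulation  voiceless  voiced  
alveolar          ts        —       
postalveolar      tʃ        dʒ      
alveolo-palatal   tɕ        dʑ      
Every place of articulation has a voiced member except alveolar, where /dz/ would be expected.

alveolar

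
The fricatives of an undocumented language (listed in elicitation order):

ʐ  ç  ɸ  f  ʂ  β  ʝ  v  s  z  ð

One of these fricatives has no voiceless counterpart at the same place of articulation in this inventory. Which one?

Bilabial: /ɸ/ ~ /β/
Labiodental: /f/ ~ /v/
Alveolar: /s/ ~ /z/
Retroflex: /ʂ/ ~ /ʐ/
Palatal: /ç/ ~ /ʝ/
Dental: only /ð/ (voiced); no voiceless partner.
So /ð/ is the unpaired segment.

/ð/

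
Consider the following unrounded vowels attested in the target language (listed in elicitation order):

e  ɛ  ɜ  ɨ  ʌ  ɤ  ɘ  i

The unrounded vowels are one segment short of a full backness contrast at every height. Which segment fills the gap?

height            front     central   back    
high              i         ɨ         —       
high-mid          e         ɘ         ɤ       
low-mid           ɛ         ɜ         ʌ       
The high row has no back member, so the gap is the high back unrounded vowel /ɯ/.

/ɯ/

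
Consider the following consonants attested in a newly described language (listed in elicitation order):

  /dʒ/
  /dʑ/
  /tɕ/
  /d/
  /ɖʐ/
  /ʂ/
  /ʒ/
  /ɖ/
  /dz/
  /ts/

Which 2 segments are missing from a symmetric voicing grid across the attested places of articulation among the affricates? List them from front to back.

/tʃ/, /ʈʂ/

alveolar: voiceless /ts/, voiced /dz/.
postalveolar: voiceless —, voiced /dʒ/.
retroflex: voiceless —, voiced /ɖʐ/.
alveolo-palatal: voiceless /tɕ/, voiced /dʑ/.
Gaps, from front to back: postalveolar lacks voiceless (/tʃ/); retroflex lacks voiceless (/ʈʂ/).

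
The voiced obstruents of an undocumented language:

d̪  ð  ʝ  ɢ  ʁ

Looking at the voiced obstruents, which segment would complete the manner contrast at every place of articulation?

/ɟ/

Stop: /d̪/ (dental), /ɢ/ (uvular).
Fricative: /ð/ (dental), /ʝ/ (palatal), /ʁ/ (uvular).
The palatal row has no stop member, so the gap is the palatal stop /ɟ/.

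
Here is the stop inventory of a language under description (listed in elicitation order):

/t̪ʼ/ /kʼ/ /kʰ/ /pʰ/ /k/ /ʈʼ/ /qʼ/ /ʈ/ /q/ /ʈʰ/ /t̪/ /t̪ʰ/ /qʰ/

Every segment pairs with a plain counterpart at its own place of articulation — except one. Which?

/pʰ/

Dental: /t̪/ ~ /t̪ʰ/ ~ /t̪ʼ/
Retroflex: /ʈ/ ~ /ʈʰ/ ~ /ʈʼ/
Velar: /k/ ~ /kʰ/ ~ /kʼ/
Uvular: /q/ ~ /qʰ/ ~ /qʼ/
Bilabial: only /pʰ/ (aspirated); no plain partner.
So /pʰ/ is the unpaired segment.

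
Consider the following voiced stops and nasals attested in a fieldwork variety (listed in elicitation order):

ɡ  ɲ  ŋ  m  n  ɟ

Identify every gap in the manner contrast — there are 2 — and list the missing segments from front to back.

/b/, /d/

bilabial: oral stop —, nasal /m/.
alveolar: oral stop —, nasal /n/.
palatal: oral stop /ɟ/, nasal /ɲ/.
velar: oral stop /ɡ/, nasal /ŋ/.
Gaps, from front to back: bilabial lacks oral stop (/b/); alveolar lacks oral stop (/d/).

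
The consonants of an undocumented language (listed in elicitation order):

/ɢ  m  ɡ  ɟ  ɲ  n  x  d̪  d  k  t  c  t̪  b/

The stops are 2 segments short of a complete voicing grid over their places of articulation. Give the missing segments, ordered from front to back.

/p/, /q/

place of articulation  voiceless  voiced  
bilabial          —         b       
dental            t̪        d̪      
alveolar          t         d       
palatal           c         ɟ       
velar             k         ɡ       
uvular            —         ɢ       
Gaps, from front to back: bilabial lacks voiceless (/p/); uvular lacks voiceless (/q/).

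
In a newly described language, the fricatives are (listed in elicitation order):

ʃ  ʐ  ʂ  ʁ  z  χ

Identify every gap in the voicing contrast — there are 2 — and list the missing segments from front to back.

place of articulation  voiceless  voiced  
alveolar          —         z       
postalveolar      ʃ         —       
retroflex         ʂ         ʐ       
uvular            χ         ʁ       
Gaps, from front to back: alveolar lacks voiceless (/s/); postalveolar lacks voiced (/ʒ/).

/s/, /ʒ/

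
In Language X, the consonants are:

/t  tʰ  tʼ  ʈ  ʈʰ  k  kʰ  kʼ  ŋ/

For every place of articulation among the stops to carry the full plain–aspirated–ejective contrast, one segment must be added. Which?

place of articulation  plain     aspirated  ejective
alveolar          t         tʰ        tʼ      
retroflex         ʈ         ʈʰ        —       
velar             k         kʰ        kʼ      
The retroflex row has no ejective member, so the gap is the ejective retroflex stop /ʈʼ/.

/ʈʼ/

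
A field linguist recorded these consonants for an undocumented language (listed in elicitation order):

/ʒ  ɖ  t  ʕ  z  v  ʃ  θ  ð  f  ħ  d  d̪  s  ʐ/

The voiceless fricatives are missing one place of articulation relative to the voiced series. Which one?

retroflex

place of articulation  voiceless  voiced  
labiodental       f         v       
dental            θ         ð       
alveolar          s         z       
postalveolar      ʃ         ʒ       
retroflex         —         ʐ       
pharyngeal        ħ         ʕ       
Every place of articulation has a voiceless member except retroflex, where /ʂ/ would be expected.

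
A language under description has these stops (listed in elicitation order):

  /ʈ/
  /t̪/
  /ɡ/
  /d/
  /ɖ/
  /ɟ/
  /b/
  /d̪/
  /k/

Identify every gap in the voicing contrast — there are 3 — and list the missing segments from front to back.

/p/, /t/, /c/

bilabial: voiceless —, voiced /b/.
dental: voiceless /t̪/, voiced /d̪/.
alveolar: voiceless —, voiced /d/.
retroflex: voiceless /ʈ/, voiced /ɖ/.
palatal: voiceless —, voiced /ɟ/.
velar: voiceless /k/, voiced /ɡ/.
Gaps, from front to back: bilabial lacks voiceless (/p/); alveolar lacks voiceless (/t/); palatal lacks voiceless (/c/).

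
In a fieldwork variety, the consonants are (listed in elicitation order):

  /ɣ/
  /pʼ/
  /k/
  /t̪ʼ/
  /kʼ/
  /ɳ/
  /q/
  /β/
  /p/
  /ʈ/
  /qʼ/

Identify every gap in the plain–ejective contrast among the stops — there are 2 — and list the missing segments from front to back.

/t̪/, /ʈʼ/

Plain: /p/ (bilabial), /ʈ/ (retroflex), /k/ (velar), /q/ (uvular).
Ejective: /pʼ/ (bilabial), /t̪ʼ/ (dental), /kʼ/ (velar), /qʼ/ (uvular).
Gaps, from front to back: dental lacks plain (/t̪/); retroflex lacks ejective (/ʈʼ/).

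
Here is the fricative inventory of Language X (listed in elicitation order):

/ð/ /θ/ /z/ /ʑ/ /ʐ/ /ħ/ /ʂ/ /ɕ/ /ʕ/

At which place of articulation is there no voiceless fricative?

Voiceless: /θ/ (dental), /ʂ/ (retroflex), /ɕ/ (alveolo-palatal), /ħ/ (pharyngeal).
Voiced: /ð/ (dental), /z/ (alveolar), /ʐ/ (retroflex), /ʑ/ (alveolo-palatal), /ʕ/ (pharyngeal).
Every place of articulation has a voiceless member except alveolar, where /s/ would be expected.

alveolar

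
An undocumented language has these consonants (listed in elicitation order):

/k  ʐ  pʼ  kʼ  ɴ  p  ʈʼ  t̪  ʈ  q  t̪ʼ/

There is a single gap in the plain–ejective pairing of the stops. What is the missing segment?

place of articulation  plain     ejective
bilabial          p         pʼ      
dental            t̪        t̪ʼ     
retroflex         ʈ         ʈʼ      
velar             k         kʼ      
uvular            q         —       
The uvular row has no ejective member, so the gap is the ejective uvular stop /qʼ/.

/qʼ/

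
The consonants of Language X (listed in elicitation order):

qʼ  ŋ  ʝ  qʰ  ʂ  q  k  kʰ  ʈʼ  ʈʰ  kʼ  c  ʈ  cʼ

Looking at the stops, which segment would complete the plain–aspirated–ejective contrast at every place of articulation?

/cʰ/

place of articulation  plain     aspirated  ejective
retroflex         ʈ         ʈʰ        ʈʼ      
palatal           c         —         cʼ      
velar             k         kʰ        kʼ      
uvular            q         qʰ        qʼ      
The palatal row has no aspirated member, so the gap is the aspirated palatal stop /cʰ/.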